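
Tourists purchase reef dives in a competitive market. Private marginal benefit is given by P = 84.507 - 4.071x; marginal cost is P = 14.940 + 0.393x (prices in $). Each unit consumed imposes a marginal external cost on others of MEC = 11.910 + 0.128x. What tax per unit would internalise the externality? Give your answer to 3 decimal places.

Social marginal benefit = demand − MEC = 72.597 - 4.199x.
Set SMB = MC: 72.597 - 4.199x = 14.940 + 0.393x → x* = 12.5560.
The Pigouvian tax equals MEC at x*: 11.910 + 0.128×12.5560 = 13.5172.

tax = $13.517 per unit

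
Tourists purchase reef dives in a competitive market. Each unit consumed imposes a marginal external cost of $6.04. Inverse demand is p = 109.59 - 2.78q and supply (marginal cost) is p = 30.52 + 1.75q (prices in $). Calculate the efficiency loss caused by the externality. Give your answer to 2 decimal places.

DWL = $4.03

Market equilibrium (private): 30.52 + 1.75q = 109.59 - 2.78q → q_m = 17.4547.
Social marginal benefit = demand − MEC = 103.55 - 2.78q.
Set SMB = MC: 103.55 - 2.78q = 30.52 + 1.75q → q* = 16.1214.
The loss is the area between SMB and MC from q* to q_m; with linear curves that's a triangle of height MEC(q_m).
DWL = ½ × 1.3333 × 6.0400 = 4.0266.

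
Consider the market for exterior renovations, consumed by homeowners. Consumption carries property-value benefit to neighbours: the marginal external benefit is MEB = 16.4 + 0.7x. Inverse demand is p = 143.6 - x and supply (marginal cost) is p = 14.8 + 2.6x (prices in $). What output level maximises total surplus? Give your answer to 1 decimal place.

Social marginal benefit = demand + MEB = 160.0 - 0.3x.
Set SMB = MC: 160.0 - 0.3x = 14.8 + 2.6x → x* = 50.0690.

x* = 50.1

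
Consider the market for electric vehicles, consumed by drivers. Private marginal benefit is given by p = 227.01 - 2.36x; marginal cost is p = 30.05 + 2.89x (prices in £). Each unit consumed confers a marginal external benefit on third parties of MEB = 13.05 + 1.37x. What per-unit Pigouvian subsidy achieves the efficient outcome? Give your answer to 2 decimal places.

Social marginal benefit = demand + MEB = 240.06 - 0.99x.
Set SMB = MC: 240.06 - 0.99x = 30.05 + 2.89x → x* = 54.1263.
The Pigouvian subsidy equals MEB at x*: 13.05 + 1.37×54.1263 = 87.2030.

subsidy = £87.20 per unit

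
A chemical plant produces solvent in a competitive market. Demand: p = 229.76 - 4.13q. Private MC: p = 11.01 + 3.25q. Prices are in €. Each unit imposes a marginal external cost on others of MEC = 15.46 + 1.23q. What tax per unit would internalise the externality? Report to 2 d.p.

Social marginal cost = private MC + MEC = 26.47 + 4.48q.
Set SMC = demand: 26.47 + 4.48q = 229.76 - 4.13q → q* = 23.6109.
The Pigouvian tax equals MEC at q*: 15.46 + 1.23×23.6109 = 44.5014.

tax = €44.50 per unit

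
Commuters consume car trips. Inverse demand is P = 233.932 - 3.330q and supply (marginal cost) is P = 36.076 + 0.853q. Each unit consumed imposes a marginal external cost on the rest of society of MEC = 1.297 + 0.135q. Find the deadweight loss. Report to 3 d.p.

Market equilibrium (private): 36.076 + 0.853q = 233.932 - 3.330q → q_m = 47.3000.
Social marginal benefit = demand − MEC = 232.635 - 3.465q.
Set SMB = MC: 232.635 - 3.465q = 36.076 + 0.853q → q* = 45.5208.
The loss is the area between SMB and MC from q* to q_m; with linear curves that's a triangle of height MEC(q_m).
DWL = ½ × 1.7792 × 7.6825 = 6.8344.

DWL = 6.834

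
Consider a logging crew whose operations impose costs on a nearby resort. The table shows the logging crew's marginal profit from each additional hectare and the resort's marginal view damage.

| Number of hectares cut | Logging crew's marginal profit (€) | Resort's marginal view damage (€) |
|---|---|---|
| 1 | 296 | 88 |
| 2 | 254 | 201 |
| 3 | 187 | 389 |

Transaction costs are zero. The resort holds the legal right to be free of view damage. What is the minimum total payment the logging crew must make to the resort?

€289

Efficient level: marginal profit ≥ marginal view damage through level 2, so k* = 2.
With the resort holding the right, the logging crew must at least compensate total damage at k*: 88 + 201 = 289.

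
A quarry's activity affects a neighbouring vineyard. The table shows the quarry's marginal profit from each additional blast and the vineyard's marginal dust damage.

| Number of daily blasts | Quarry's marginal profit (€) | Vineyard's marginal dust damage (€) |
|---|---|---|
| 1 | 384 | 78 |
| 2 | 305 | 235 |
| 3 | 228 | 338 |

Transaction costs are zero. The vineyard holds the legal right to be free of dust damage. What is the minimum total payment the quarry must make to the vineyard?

€313

Efficient level: marginal profit ≥ marginal dust damage through level 2, so k* = 2.
With the vineyard holding the right, the quarry must at least compensate total damage at k*: 78 + 235 = 313.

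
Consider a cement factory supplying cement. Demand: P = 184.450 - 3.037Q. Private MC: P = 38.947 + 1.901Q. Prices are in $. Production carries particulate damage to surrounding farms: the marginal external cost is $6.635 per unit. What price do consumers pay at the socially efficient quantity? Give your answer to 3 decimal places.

Social marginal cost = private MC + MEC = 45.582 + 1.901Q.
Set SMC = demand: 45.582 + 1.901Q = 184.450 - 3.037Q → Q* = 28.1223.
Consumer price on the demand curve at Q*: 184.450 − 3.037×28.1223 = 99.0426.

P = $99.043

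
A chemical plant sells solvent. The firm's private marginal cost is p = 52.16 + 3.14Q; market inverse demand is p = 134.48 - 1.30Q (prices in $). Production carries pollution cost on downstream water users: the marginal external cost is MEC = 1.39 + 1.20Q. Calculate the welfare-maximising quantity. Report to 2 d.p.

Q* = 14.35

Social marginal cost = private MC + MEC = 53.55 + 4.34Q.
Set SMC = demand: 53.55 + 4.34Q = 134.48 - 1.30Q → Q* = 14.3493.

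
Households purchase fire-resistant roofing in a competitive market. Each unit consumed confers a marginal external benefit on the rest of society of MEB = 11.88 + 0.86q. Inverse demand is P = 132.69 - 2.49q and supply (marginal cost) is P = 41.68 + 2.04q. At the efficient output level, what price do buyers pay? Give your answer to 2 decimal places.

Social marginal benefit = demand + MEB = 144.57 - 1.63q.
Set SMB = MC: 144.57 - 1.63q = 41.68 + 2.04q → q* = 28.0354.
Consumer price on the demand curve at q*: 132.69 − 2.49×28.0354 = 62.8819.

P = 62.88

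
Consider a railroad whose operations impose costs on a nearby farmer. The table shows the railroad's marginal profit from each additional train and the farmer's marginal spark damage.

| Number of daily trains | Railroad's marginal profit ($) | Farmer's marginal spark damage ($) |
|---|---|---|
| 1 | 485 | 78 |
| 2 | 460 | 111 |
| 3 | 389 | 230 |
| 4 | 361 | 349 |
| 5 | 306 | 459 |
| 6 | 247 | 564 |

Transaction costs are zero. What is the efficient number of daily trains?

4

Bargaining reaches the level where marginal profit last exceeds marginal spark damage.
That holds through level 4 (361 ≥ 349) but not at 5 (306 < 459).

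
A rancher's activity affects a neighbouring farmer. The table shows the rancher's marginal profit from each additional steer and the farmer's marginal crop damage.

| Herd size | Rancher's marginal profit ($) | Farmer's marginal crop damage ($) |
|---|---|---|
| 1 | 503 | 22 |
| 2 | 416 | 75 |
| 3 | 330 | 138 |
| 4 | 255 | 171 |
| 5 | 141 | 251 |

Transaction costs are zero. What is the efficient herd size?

4

Bargaining reaches the level where marginal profit last exceeds marginal crop damage.
That holds through level 4 (255 ≥ 171) but not at 5 (141 < 251).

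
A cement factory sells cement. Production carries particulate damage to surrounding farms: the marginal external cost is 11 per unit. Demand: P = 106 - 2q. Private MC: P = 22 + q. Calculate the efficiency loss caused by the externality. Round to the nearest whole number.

DWL = 20

Market equilibrium (private): 22 + q = 106 - 2q → q_m = 28.0000.
Social marginal cost = private MC + MEC = 33 + q.
Set SMC = demand: 33 + q = 106 - 2q → q* = 24.3333.
The welfare-loss triangle has base |q_m − q*| and height MEC(q_m) (the vertical gap between SMC and demand is zero at q* and MEC at q_m).
DWL = ½ × 3.6667 × 11.0000 = 20.1669.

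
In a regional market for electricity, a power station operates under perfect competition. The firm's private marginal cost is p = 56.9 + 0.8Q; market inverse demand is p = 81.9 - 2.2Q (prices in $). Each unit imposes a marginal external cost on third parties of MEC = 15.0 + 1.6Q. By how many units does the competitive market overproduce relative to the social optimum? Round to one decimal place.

Market equilibrium (private): 56.9 + 0.8Q = 81.9 - 2.2Q → Q_m = 8.3333.
Social marginal cost = private MC + MEC = 71.9 + 2.4Q.
Set SMC = demand: 71.9 + 2.4Q = 81.9 - 2.2Q → Q* = 2.1739.
Gap = |8.3333 − 2.1739| = 6.1594.

6.2 units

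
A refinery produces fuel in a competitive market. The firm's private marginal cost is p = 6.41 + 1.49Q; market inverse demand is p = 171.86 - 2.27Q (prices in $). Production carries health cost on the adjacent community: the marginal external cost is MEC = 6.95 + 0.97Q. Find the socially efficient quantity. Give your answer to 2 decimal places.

Q* = 33.51

Social marginal cost = private MC + MEC = 13.36 + 2.46Q.
Set SMC = demand: 13.36 + 2.46Q = 171.86 - 2.27Q → Q* = 33.5095.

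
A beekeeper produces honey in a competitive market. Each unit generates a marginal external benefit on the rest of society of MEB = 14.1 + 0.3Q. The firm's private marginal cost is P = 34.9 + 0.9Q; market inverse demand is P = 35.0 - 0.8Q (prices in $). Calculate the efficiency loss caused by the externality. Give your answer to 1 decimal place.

DWL = $71.2

Market equilibrium (private): 34.9 + 0.9Q = 35.0 - 0.8Q → Q_m = 0.0588.
Social marginal cost = private MC − MEB = 20.8 + 0.6Q.
Set SMC = demand: 20.8 + 0.6Q = 35.0 - 0.8Q → Q* = 10.1429.
The loss is the area between SMC and demand from Q* to Q_m; with linear curves that's a triangle of height MEB(Q_m).
DWL = ½ × 10.0841 × 14.1176 = 71.1816.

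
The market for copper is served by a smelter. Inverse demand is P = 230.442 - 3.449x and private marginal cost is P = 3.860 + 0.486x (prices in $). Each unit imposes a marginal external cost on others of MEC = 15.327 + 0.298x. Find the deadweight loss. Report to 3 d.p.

Market equilibrium (private): 3.860 + 0.486x = 230.442 - 3.449x → x_m = 57.5812.
Social marginal cost = private MC + MEC = 19.187 + 0.784x.
Set SMC = demand: 19.187 + 0.784x = 230.442 - 3.449x → x* = 49.9067.
The loss is the area between SMC and demand from x* to x_m; with linear curves that's a triangle of height MEC(x_m).
DWL = ½ × 7.6745 × 32.4862 = 124.6577.

DWL = $124.658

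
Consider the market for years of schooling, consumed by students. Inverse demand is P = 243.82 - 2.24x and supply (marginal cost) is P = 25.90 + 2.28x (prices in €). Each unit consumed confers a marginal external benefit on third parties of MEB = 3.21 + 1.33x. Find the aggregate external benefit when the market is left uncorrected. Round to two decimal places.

Market equilibrium (private): 25.90 + 2.28x = 243.82 - 2.24x → x_m = 48.2124.
Total external benefit = ∫₀^{x_m} (3.21 + 1.33x) dx = 3.21×48.2124 + ½×1.33×48.2124² = 1700.5114.

€1700.51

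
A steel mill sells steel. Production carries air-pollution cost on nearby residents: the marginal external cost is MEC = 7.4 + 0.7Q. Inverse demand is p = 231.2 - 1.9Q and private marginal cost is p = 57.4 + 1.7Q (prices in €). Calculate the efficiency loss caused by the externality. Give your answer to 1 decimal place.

DWL = €197.3

Market equilibrium (private): 57.4 + 1.7Q = 231.2 - 1.9Q → Q_m = 48.2778.
Social marginal cost = private MC + MEC = 64.8 + 2.4Q.
Set SMC = demand: 64.8 + 2.4Q = 231.2 - 1.9Q → Q* = 38.6977.
The welfare-loss triangle has base |Q_m − Q*| and height MEC(Q_m) (the vertical gap between SMC and demand is zero at Q* and MEC at Q_m).
DWL = ½ × 9.5801 × 41.1944 = 197.3232.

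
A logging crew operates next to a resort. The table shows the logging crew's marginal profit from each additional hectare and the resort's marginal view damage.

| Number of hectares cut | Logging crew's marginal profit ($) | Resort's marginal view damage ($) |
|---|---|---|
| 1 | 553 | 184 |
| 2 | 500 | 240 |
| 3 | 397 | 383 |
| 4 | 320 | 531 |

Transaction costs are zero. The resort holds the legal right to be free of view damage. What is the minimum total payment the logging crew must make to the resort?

$807

Efficient level: marginal profit ≥ marginal view damage through level 3, so k* = 3.
With the resort holding the right, the logging crew must at least compensate total damage at k*: 184 + 240 + 383 = 807.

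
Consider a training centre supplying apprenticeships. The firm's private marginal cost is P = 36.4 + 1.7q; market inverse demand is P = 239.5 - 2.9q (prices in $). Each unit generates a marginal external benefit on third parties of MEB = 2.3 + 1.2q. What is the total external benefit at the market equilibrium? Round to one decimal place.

$1271.2

Market equilibrium (private): 36.4 + 1.7q = 239.5 - 2.9q → q_m = 44.1522.
Total external benefit = ∫₀^{q_m} (2.3 + 1.2q) dq = 2.3×44.1522 + ½×1.2×44.1522² = 1271.2001.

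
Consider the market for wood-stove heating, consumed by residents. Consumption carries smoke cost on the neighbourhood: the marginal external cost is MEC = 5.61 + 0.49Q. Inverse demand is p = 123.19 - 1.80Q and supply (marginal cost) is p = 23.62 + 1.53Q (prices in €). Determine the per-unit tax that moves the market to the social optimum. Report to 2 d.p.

Social marginal benefit = demand − MEC = 117.58 - 2.29Q.
Set SMB = MC: 117.58 - 2.29Q = 23.62 + 1.53Q → Q* = 24.5969.
The Pigouvian tax equals MEC at Q*: 5.61 + 0.49×24.5969 = 17.6625.

tax = €17.66 per unit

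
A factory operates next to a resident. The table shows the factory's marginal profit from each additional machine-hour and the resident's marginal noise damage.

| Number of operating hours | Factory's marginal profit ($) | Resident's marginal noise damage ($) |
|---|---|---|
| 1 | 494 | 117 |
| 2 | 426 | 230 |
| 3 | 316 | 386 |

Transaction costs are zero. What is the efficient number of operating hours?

Bargaining reaches the level where marginal profit last exceeds marginal noise damage.
That holds through level 2 (426 ≥ 230) but not at 3 (316 < 386).

2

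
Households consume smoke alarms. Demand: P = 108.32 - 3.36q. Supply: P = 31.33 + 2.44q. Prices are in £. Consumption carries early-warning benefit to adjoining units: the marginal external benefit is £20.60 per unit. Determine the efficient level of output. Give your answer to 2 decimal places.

q* = 16.83

Social marginal benefit = demand + MEB = 128.92 - 3.36q.
Set SMB = MC: 128.92 - 3.36q = 31.33 + 2.44q → q* = 16.8259.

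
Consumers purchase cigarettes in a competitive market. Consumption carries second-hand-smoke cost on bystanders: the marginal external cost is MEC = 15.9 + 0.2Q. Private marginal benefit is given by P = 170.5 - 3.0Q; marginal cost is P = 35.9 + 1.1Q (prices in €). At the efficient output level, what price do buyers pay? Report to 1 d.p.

Social marginal benefit = demand − MEC = 154.6 - 3.2Q.
Set SMB = MC: 154.6 - 3.2Q = 35.9 + 1.1Q → Q* = 27.6047.
Consumer price on the demand curve at Q*: 170.5 − 3.0×27.6047 = 87.6859.

P = €87.7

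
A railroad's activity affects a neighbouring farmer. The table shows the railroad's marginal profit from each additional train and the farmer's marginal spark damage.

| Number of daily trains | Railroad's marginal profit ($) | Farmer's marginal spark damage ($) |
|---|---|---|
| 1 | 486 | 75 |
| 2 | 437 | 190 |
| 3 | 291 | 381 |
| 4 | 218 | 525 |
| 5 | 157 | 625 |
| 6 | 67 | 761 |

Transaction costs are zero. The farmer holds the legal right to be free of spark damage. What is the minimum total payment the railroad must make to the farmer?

$265

Efficient level: marginal profit ≥ marginal spark damage through level 2, so k* = 2.
With the farmer holding the right, the railroad must at least compensate total damage at k*: 75 + 190 = 265.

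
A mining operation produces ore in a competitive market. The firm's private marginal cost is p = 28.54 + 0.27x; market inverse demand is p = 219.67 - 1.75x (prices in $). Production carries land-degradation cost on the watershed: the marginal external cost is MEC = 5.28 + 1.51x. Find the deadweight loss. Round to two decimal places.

DWL = $3109.03

Market equilibrium (private): 28.54 + 0.27x = 219.67 - 1.75x → x_m = 94.6188.
Social marginal cost = private MC + MEC = 33.82 + 1.78x.
Set SMC = demand: 33.82 + 1.78x = 219.67 - 1.75x → x* = 52.6487.
The loss is the area between SMC and demand from x* to x_m; with linear curves that's a triangle of height MEC(x_m).
DWL = ½ × 41.9701 × 148.1544 = 3109.0275.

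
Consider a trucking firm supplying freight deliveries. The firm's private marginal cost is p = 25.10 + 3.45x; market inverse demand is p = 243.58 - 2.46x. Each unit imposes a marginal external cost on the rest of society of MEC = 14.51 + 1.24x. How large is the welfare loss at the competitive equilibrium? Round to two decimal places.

DWL = 254.70

Market equilibrium (private): 25.10 + 3.45x = 243.58 - 2.46x → x_m = 36.9679.
Social marginal cost = private MC + MEC = 39.61 + 4.69x.
Set SMC = demand: 39.61 + 4.69x = 243.58 - 2.46x → x* = 28.5273.
The welfare-loss triangle has base |x_m − x*| and height MEC(x_m) (the vertical gap between SMC and demand is zero at x* and MEC at x_m).
DWL = ½ × 8.4406 × 60.3501 = 254.6955.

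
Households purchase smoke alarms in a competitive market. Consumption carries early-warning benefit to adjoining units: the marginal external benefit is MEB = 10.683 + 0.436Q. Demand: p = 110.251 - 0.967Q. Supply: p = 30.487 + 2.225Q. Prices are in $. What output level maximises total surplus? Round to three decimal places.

Q* = 32.818

Social marginal benefit = demand + MEB = 120.934 - 0.531Q.
Set SMB = MC: 120.934 - 0.531Q = 30.487 + 2.225Q → Q* = 32.8182.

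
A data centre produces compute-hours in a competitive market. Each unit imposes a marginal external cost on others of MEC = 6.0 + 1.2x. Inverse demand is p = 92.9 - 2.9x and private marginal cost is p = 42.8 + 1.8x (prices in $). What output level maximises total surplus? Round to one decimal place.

x* = 7.5

Social marginal cost = private MC + MEC = 48.8 + 3.0x.
Set SMC = demand: 48.8 + 3.0x = 92.9 - 2.9x → x* = 7.4746.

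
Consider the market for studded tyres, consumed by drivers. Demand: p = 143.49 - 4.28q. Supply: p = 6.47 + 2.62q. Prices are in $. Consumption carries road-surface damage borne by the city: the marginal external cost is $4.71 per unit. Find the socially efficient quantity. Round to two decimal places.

q* = 19.18

Social marginal benefit = demand − MEC = 138.78 - 4.28q.
Set SMB = MC: 138.78 - 4.28q = 6.47 + 2.62q → q* = 19.1754.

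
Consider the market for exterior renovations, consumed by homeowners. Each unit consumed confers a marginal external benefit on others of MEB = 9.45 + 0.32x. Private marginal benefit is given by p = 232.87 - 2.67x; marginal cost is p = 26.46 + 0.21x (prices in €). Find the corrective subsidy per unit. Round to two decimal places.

Social marginal benefit = demand + MEB = 242.32 - 2.35x.
Set SMB = MC: 242.32 - 2.35x = 26.46 + 0.21x → x* = 84.3203.
The Pigouvian subsidy equals MEB at x*: 9.45 + 0.32×84.3203 = 36.4325.

subsidy = €36.43 per unit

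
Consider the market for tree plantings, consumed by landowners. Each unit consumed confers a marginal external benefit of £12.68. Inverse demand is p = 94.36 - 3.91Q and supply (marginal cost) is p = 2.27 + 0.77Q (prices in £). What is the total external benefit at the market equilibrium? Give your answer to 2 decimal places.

£249.51

Market equilibrium (private): 2.27 + 0.77Q = 94.36 - 3.91Q → Q_m = 19.6774.
Total external benefit = MEB × Q_m = 12.68 × 19.6774 = 249.5094.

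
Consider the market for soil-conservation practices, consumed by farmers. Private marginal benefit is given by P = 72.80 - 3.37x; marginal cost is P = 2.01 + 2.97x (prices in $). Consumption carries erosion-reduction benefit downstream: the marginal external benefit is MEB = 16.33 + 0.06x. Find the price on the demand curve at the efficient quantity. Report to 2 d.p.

Social marginal benefit = demand + MEB = 89.13 - 3.31x.
Set SMB = MC: 89.13 - 3.31x = 2.01 + 2.97x → x* = 13.8726.
Consumer price on the demand curve at x*: 72.80 − 3.37×13.8726 = 26.0493.

P = $26.05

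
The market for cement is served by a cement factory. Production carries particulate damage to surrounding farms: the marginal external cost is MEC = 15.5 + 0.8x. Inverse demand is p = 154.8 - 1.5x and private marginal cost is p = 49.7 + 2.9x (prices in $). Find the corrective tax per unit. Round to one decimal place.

Social marginal cost = private MC + MEC = 65.2 + 3.7x.
Set SMC = demand: 65.2 + 3.7x = 154.8 - 1.5x → x* = 17.2308.
The Pigouvian tax equals MEC at x*: 15.5 + 0.8×17.2308 = 29.2846.

tax = $29.3 per unit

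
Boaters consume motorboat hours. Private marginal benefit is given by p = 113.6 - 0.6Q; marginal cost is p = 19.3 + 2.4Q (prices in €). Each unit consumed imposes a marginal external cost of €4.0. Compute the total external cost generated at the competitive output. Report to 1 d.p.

€125.7

Market equilibrium (private): 19.3 + 2.4Q = 113.6 - 0.6Q → Q_m = 31.4333.
Total external cost = MEC × Q_m = 4.0 × 31.4333 = 125.7332.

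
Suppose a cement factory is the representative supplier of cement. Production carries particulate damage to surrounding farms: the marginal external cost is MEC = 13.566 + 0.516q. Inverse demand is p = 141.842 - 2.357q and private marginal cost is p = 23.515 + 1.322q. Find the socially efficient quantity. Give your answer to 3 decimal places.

Social marginal cost = private MC + MEC = 37.081 + 1.838q.
Set SMC = demand: 37.081 + 1.838q = 141.842 - 2.357q → q* = 24.9728.

q* = 24.973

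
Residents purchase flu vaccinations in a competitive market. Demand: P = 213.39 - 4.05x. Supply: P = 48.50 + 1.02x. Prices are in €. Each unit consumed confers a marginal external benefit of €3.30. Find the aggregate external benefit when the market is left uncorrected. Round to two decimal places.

Market equilibrium (private): 48.50 + 1.02x = 213.39 - 4.05x → x_m = 32.5227.
Total external benefit = MEB × x_m = 3.30 × 32.5227 = 107.3249.

€107.32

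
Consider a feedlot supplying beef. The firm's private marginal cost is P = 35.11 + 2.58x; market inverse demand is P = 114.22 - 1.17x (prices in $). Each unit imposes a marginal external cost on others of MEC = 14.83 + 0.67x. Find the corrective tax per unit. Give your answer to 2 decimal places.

tax = $24.57 per unit

Social marginal cost = private MC + MEC = 49.94 + 3.25x.
Set SMC = demand: 49.94 + 3.25x = 114.22 - 1.17x → x* = 14.5430.
The Pigouvian tax equals MEC at x*: 14.83 + 0.67×14.5430 = 24.5738.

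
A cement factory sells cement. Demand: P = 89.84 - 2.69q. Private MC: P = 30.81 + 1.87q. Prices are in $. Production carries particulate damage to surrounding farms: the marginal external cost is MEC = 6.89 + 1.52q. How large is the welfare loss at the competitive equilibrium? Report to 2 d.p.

Market equilibrium (private): 30.81 + 1.87q = 89.84 - 2.69q → q_m = 12.9452.
Social marginal cost = private MC + MEC = 37.70 + 3.39q.
Set SMC = demand: 37.70 + 3.39q = 89.84 - 2.69q → q* = 8.5757.
The welfare-loss triangle has base |q_m − q*| and height MEC(q_m) (the vertical gap between SMC and demand is zero at q* and MEC at q_m).
DWL = ½ × 4.3695 × 26.5667 = 58.0416.

DWL = $58.04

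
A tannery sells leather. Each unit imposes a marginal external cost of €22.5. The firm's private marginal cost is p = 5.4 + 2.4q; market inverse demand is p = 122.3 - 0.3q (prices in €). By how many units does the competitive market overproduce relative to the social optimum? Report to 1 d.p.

8.3 units

Market equilibrium (private): 5.4 + 2.4q = 122.3 - 0.3q → q_m = 43.2963.
Social marginal cost = private MC + MEC = 27.9 + 2.4q.
Set SMC = demand: 27.9 + 2.4q = 122.3 - 0.3q → q* = 34.9630.
Gap = |43.2963 − 34.9630| = 8.3333.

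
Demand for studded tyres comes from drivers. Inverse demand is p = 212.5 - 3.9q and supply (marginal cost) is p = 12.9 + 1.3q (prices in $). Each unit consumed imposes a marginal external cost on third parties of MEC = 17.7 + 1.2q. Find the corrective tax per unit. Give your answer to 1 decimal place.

Social marginal benefit = demand − MEC = 194.8 - 5.1q.
Set SMB = MC: 194.8 - 5.1q = 12.9 + 1.3q → q* = 28.4219.
The Pigouvian tax equals MEC at q*: 17.7 + 1.2×28.4219 = 51.8063.

tax = $51.8 per unit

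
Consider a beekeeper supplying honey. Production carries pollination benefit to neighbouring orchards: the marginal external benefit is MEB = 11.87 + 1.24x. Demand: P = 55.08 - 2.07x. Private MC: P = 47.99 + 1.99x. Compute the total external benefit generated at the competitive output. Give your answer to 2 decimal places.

22.62

Market equilibrium (private): 47.99 + 1.99x = 55.08 - 2.07x → x_m = 1.7463.
Total external benefit = ∫₀^{x_m} (11.87 + 1.24x) dx = 11.87×1.7463 + ½×1.24×1.7463² = 22.6193.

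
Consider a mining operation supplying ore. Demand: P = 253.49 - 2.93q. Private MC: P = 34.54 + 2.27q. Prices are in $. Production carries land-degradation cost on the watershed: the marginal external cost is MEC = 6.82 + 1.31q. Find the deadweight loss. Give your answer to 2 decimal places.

Market equilibrium (private): 34.54 + 2.27q = 253.49 - 2.93q → q_m = 42.1058.
Social marginal cost = private MC + MEC = 41.36 + 3.58q.
Set SMC = demand: 41.36 + 3.58q = 253.49 - 2.93q → q* = 32.5853.
The loss is the area between SMC and demand from q* to q_m; with linear curves that's a triangle of height MEC(q_m).
DWL = ½ × 9.5205 × 61.9786 = 295.0336.

DWL = $295.03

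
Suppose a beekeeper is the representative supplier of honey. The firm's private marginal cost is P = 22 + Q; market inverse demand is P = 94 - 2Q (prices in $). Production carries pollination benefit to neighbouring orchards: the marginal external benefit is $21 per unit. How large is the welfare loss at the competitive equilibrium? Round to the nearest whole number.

DWL = $74

Market equilibrium (private): 22 + Q = 94 - 2Q → Q_m = 24.0000.
Social marginal cost = private MC − MEB = 1 + Q.
Set SMC = demand: 1 + Q = 94 - 2Q → Q* = 31.0000.
Height of the DWL triangle at Q_m is demand(Q_m) − SMC(Q_m) = MEB(Q_m) = 21.0000.
DWL = ½ × 7.0000 × 21.0000 = 73.5000.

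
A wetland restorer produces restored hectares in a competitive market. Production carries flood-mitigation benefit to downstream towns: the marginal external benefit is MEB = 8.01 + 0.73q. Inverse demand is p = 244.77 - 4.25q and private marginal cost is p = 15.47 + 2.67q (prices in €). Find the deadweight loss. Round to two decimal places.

Market equilibrium (private): 15.47 + 2.67q = 244.77 - 4.25q → q_m = 33.1358.
Social marginal cost = private MC − MEB = 7.46 + 1.94q.
Set SMC = demand: 7.46 + 1.94q = 244.77 - 4.25q → q* = 38.3376.
Between q* and q_m the wedge demand − SMC runs linearly from 0 to MEB(q_m), so the loss is a triangle.
DWL = ½ × 5.2018 × 32.1992 = 83.7469.

DWL = €83.75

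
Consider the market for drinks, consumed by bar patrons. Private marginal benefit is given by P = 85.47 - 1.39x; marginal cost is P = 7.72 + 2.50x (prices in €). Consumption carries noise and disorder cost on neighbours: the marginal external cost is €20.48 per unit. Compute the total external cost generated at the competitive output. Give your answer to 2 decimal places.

Market equilibrium (private): 7.72 + 2.50x = 85.47 - 1.39x → x_m = 19.9871.
Total external cost = MEC × x_m = 20.48 × 19.9871 = 409.3358.

€409.34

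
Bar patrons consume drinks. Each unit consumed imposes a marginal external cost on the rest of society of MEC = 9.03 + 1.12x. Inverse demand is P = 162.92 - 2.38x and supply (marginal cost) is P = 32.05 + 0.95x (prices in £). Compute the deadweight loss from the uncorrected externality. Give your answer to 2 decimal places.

DWL = £316.17

Market equilibrium (private): 32.05 + 0.95x = 162.92 - 2.38x → x_m = 39.3003.
Social marginal benefit = demand − MEC = 153.89 - 3.50x.
Set SMB = MC: 153.89 - 3.50x = 32.05 + 0.95x → x* = 27.3798.
Height of the DWL triangle at x_m is MC(x_m) − SMB(x_m) = MEC(x_m) = 53.0463.
DWL = ½ × 11.9205 × 53.0463 = 316.1692.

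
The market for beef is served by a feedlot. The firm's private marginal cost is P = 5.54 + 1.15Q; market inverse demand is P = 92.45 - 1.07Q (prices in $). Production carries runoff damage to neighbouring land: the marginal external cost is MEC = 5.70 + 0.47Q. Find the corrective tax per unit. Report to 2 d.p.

Social marginal cost = private MC + MEC = 11.24 + 1.62Q.
Set SMC = demand: 11.24 + 1.62Q = 92.45 - 1.07Q → Q* = 30.1896.
The Pigouvian tax equals MEC at Q*: 5.70 + 0.47×30.1896 = 19.8891.

tax = $19.89 per unit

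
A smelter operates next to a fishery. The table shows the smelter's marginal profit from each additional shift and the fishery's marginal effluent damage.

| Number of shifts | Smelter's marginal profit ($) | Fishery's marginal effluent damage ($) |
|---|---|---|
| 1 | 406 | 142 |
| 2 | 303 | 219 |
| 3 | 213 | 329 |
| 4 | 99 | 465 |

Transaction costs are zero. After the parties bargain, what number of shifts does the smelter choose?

2

Bargaining reaches the level where marginal profit last exceeds marginal effluent damage.
That holds through level 2 (303 ≥ 219) but not at 3 (213 < 329).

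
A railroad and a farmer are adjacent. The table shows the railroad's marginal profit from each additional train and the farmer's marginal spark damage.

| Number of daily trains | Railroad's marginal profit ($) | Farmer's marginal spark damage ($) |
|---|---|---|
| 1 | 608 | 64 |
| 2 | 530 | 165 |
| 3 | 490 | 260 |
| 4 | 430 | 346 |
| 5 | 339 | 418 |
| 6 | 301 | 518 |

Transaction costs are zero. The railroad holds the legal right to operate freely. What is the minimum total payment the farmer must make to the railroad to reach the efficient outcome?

$640

Left alone the railroad would choose level 6 (marginal profit stays positive).
Efficient level: k* = 4 (marginal profit ≥ marginal spark damage through 4).
The farmer must at least cover the railroad's forgone profit from cutting 6→4: 339 + 301 = 640.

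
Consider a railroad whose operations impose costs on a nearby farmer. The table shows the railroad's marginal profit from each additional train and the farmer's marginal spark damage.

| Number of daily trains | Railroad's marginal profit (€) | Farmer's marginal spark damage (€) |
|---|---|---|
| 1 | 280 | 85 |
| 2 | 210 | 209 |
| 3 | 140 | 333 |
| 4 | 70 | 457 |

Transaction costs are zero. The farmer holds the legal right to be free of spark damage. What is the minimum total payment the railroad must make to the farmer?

€294

Efficient level: marginal profit ≥ marginal spark damage through level 2, so k* = 2.
With the farmer holding the right, the railroad must at least compensate total damage at k*: 85 + 209 = 294.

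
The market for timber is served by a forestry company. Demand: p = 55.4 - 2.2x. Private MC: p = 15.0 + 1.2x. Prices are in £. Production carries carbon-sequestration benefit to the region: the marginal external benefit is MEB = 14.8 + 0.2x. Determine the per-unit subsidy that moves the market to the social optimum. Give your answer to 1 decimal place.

subsidy = £18.3 per unit

Social marginal cost = private MC − MEB = 0.2 + x.
Set SMC = demand: 0.2 + x = 55.4 - 2.2x → x* = 17.2500.
The Pigouvian subsidy equals MEB at x*: 14.8 + 0.2×17.2500 = 18.2500.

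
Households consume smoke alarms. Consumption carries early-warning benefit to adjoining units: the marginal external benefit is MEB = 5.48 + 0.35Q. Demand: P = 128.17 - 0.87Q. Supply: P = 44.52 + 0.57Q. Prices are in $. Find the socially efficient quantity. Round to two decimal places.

Social marginal benefit = demand + MEB = 133.65 - 0.52Q.
Set SMB = MC: 133.65 - 0.52Q = 44.52 + 0.57Q → Q* = 81.7706.

Q* = 81.77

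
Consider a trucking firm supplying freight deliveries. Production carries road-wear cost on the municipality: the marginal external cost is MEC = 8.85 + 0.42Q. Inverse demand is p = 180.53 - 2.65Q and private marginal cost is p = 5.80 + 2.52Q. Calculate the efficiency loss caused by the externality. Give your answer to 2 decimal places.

DWL = 47.50

Market equilibrium (private): 5.80 + 2.52Q = 180.53 - 2.65Q → Q_m = 33.7969.
Social marginal cost = private MC + MEC = 14.65 + 2.94Q.
Set SMC = demand: 14.65 + 2.94Q = 180.53 - 2.65Q → Q* = 29.6744.
Height of the DWL triangle at Q_m is SMC(Q_m) − demand(Q_m) = MEC(Q_m) = 23.0447.
DWL = ½ × 4.1225 × 23.0447 = 47.5009.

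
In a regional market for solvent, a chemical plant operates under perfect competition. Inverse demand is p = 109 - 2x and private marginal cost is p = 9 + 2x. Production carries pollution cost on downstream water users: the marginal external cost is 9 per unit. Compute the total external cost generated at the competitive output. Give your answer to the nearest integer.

225

Market equilibrium (private): 9 + 2x = 109 - 2x → x_m = 25.0000.
Total external cost = MEC × x_m = 9 × 25.0000 = 225.0000.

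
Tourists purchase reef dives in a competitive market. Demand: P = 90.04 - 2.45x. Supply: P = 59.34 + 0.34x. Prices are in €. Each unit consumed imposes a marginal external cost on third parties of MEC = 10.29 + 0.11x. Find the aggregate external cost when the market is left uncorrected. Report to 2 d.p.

Market equilibrium (private): 59.34 + 0.34x = 90.04 - 2.45x → x_m = 11.0036.
Total external cost = ∫₀^{x_m} (10.29 + 0.11x) dx = 10.29×11.0036 + ½×0.11×11.0036² = 119.8864.

€119.89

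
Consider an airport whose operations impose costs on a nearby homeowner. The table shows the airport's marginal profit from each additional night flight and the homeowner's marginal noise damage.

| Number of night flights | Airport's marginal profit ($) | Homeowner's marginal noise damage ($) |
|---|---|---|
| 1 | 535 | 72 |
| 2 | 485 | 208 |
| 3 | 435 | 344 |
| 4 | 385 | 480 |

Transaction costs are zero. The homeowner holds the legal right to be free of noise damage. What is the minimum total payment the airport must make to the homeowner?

$624

Efficient level: marginal profit ≥ marginal noise damage through level 3, so k* = 3.
With the homeowner holding the right, the airport must at least compensate total damage at k*: 72 + 208 + 344 = 624.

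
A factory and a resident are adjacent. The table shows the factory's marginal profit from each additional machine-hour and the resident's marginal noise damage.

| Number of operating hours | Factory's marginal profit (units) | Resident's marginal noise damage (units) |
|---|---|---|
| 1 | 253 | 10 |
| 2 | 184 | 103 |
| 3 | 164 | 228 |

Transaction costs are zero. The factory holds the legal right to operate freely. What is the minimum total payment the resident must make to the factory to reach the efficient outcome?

Left alone the factory would choose level 3 (marginal profit stays positive).
Efficient level: k* = 2 (marginal profit ≥ marginal noise damage through 2).
The resident must at least cover the factory's forgone profit from cutting 3→2: 164 = 164.

164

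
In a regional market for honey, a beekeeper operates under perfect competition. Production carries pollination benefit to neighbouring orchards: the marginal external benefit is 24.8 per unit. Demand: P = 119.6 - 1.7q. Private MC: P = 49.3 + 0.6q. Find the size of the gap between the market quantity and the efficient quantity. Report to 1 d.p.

10.8 units

Market equilibrium (private): 49.3 + 0.6q = 119.6 - 1.7q → q_m = 30.5652.
Social marginal cost = private MC − MEB = 24.5 + 0.6q.
Set SMC = demand: 24.5 + 0.6q = 119.6 - 1.7q → q* = 41.3478.
Gap = |30.5652 − 41.3478| = 10.7826.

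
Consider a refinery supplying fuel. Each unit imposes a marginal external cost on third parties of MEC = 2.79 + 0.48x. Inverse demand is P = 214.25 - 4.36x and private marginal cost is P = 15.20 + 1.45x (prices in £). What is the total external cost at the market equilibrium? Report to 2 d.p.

£377.28

Market equilibrium (private): 15.20 + 1.45x = 214.25 - 4.36x → x_m = 34.2599.
Total external cost = ∫₀^{x_m} (2.79 + 0.48x) dx = 2.79×34.2599 + ½×0.48×34.2599² = 377.2829.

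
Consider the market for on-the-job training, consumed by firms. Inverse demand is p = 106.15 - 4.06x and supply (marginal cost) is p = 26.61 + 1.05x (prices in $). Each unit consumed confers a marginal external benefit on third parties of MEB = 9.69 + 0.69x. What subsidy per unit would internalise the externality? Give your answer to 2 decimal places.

subsidy = $23.62 per unit

Social marginal benefit = demand + MEB = 115.84 - 3.37x.
Set SMB = MC: 115.84 - 3.37x = 26.61 + 1.05x → x* = 20.1878.
The Pigouvian subsidy equals MEB at x*: 9.69 + 0.69×20.1878 = 23.6196.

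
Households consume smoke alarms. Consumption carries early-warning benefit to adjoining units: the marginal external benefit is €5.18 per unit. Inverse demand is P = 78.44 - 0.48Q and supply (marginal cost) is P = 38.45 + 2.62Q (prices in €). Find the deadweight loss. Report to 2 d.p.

Market equilibrium (private): 38.45 + 2.62Q = 78.44 - 0.48Q → Q_m = 12.9000.
Social marginal benefit = demand + MEB = 83.62 - 0.48Q.
Set SMB = MC: 83.62 - 0.48Q = 38.45 + 2.62Q → Q* = 14.5710.
Height of the DWL triangle at Q_m is SMB(Q_m) − MC(Q_m) = MEB(Q_m) = 5.1800.
DWL = ½ × 1.6710 × 5.1800 = 4.3279.

DWL = €4.33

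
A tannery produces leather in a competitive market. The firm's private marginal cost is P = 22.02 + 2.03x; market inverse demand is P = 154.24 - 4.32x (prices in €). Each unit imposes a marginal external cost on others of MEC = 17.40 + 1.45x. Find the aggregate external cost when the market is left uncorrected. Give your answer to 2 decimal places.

Market equilibrium (private): 22.02 + 2.03x = 154.24 - 4.32x → x_m = 20.8220.
Total external cost = ∫₀^{x_m} (17.40 + 1.45x) dx = 17.40×20.8220 + ½×1.45×20.8220² = 676.6307.

€676.63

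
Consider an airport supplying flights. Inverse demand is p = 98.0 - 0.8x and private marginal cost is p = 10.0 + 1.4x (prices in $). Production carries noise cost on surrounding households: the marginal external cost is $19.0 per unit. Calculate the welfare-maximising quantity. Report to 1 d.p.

x* = 31.4

Social marginal cost = private MC + MEC = 29.0 + 1.4x.
Set SMC = demand: 29.0 + 1.4x = 98.0 - 0.8x → x* = 31.3636.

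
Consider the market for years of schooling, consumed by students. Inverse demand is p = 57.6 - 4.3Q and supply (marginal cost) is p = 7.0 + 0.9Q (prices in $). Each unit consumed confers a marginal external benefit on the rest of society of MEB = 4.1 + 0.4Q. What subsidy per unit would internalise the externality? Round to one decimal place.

Social marginal benefit = demand + MEB = 61.7 - 3.9Q.
Set SMB = MC: 61.7 - 3.9Q = 7.0 + 0.9Q → Q* = 11.3958.
The Pigouvian subsidy equals MEB at Q*: 4.1 + 0.4×11.3958 = 8.6583.

subsidy = $8.7 per unit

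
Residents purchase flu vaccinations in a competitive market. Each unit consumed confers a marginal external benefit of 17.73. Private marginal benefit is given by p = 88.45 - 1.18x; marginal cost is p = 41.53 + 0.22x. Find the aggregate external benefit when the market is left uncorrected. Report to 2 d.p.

594.21

Market equilibrium (private): 41.53 + 0.22x = 88.45 - 1.18x → x_m = 33.5143.
Total external benefit = MEB × x_m = 17.73 × 33.5143 = 594.2085.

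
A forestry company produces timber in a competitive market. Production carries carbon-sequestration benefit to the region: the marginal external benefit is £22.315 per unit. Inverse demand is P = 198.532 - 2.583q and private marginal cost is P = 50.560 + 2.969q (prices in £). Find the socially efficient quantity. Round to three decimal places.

Social marginal cost = private MC − MEB = 28.245 + 2.969q.
Set SMC = demand: 28.245 + 2.969q = 198.532 - 2.583q → q* = 30.6713.

q* = 30.671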